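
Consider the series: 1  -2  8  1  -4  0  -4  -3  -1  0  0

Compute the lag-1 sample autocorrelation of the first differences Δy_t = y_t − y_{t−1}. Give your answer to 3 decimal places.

First differences Δy: -3, 10, -7, -5, 4, -4, 1, 2, 1, 0
Mean of differences = -0.1000
Numerator Σ(Δy_t−Δȳ)(Δy_{t+1}−Δȳ) = -100.8100
Denominator Σ(Δy_t−Δȳ)² = 220.9000
r_1(Δy) = -100.8100 / 220.9000 = -0.456

-0.456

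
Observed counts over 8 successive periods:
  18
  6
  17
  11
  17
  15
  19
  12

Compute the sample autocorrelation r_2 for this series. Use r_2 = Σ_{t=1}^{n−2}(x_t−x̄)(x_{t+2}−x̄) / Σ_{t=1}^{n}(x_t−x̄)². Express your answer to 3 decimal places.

0.392

Mean x̄ = (18 + 6 + 17 + 11 + 17 + 15 + 19 + 12)/8 = 14.3750
Deviations from mean: 3.6250, -8.3750, 2.6250, -3.3750, 2.6250, 0.6250, 4.6250, -2.3750
Σ(x_t−x̄)(x_{t+2}−x̄) = (9.5156) + (28.2656) + (6.8906) + (-2.1094) + (12.1406) + (-1.4844) = 53.2188
Denominator Σ(x_t−x̄)² = 135.8750
r_2 = 53.2188 / 135.8750 = 0.392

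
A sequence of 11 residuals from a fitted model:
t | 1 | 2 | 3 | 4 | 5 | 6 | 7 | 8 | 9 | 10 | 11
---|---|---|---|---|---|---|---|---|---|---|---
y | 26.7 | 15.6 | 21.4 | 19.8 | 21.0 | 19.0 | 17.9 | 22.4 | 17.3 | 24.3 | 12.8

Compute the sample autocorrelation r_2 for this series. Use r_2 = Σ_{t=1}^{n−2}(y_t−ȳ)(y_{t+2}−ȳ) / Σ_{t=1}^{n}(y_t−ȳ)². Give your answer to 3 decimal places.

0.273

Mean ȳ = (26.7 + 15.6 + 21.4 + 19.8 + 21.0 + 19.0 + 17.9 + 22.4 + 17.3 + 24.3 + 12.8)/11 = 19.8364
Numerator Σ_{t=1}^{9}(y_t−ȳ)(y_{t+2}−ȳ) = 42.5401
Denominator Σ(y_t−ȳ)² = 155.7455
r_2 = 42.5401 / 155.7455 = 0.273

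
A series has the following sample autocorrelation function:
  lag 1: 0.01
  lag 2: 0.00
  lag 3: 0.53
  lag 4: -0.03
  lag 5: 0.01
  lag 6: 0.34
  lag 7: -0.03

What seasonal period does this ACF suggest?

The largest autocorrelation is r_3 = 0.53, with a weaker echo at lag 6 (0.34); the remaining lags stay at or below 0.01.
The dominant spike at lag 3 indicates a seasonal period of 3.

3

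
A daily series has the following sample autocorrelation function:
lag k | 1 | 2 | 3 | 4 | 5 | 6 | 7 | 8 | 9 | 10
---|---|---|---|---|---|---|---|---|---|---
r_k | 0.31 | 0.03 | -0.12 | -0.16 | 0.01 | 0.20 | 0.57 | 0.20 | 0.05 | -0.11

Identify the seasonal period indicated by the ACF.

The largest autocorrelation is r_7 = 0.57; the remaining lags stay at or below 0.31. The elevated value at lag 1 (0.31), dropping to 0.03 at lag 2, reflects decaying short-term dependence rather than seasonality.
The dominant spike at lag 7 indicates a seasonal period of 7.

7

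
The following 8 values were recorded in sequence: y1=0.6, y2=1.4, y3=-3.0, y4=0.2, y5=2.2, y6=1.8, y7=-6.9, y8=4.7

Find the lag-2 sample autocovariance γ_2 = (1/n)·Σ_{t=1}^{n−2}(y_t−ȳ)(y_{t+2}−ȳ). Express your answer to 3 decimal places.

Mean ȳ = (0.6 + 1.4 − 3.0 + 0.2 + 2.2 + 1.8 − 6.9 + 4.7)/8 = 0.1250
Deviations: 0.4750, 1.2750, -3.1250, 0.0750, 2.0750, 1.6750, -7.0250, 4.5750
Σ_{t=1}^{6}(y_t−ȳ)(y_{t+2}−ȳ) = -14.6613
γ_2 = -14.6613 / 8 = -1.833

-1.833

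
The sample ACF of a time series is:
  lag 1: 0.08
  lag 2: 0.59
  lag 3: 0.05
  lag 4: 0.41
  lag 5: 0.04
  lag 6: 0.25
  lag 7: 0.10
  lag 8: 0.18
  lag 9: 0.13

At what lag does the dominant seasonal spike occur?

The largest autocorrelation is r_2 = 0.59, with weaker echoes at lags 4 (0.41), 6 (0.25) and 8 (0.18); the remaining lags stay at or below 0.13.
The dominant spike at lag 2 indicates a seasonal period of 2.

2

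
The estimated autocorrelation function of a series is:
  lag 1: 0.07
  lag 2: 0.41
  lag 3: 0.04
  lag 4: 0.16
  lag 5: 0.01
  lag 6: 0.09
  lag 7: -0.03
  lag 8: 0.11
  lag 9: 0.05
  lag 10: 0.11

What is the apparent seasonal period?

2

The largest autocorrelation is r_2 = 0.41, with a weaker echo at lag 4 (0.16); the remaining lags stay at or below 0.11.
The dominant spike at lag 2 indicates a seasonal period of 2.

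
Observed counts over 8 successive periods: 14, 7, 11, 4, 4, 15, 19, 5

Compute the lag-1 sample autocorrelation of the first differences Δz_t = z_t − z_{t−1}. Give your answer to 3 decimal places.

-0.125

First differences Δz: -7, 4, -7, 0, 11, 4, -14
Mean of differences = -1.2857
Numerator Σ(Δz_t−Δz̄)(Δz_{t+1}−Δz̄) = -54.2245
Denominator Σ(Δz_t−Δz̄)² = 435.4286
r_1(Δz) = -54.2245 / 435.4286 = -0.125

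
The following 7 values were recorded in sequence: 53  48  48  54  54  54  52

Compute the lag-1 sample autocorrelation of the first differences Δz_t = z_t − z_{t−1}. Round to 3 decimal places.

First differences Δz: -5, 0, 6, 0, 0, -2
Mean of differences = -0.1667
Numerator Σ(Δz_t−Δz̄)(Δz_{t+1}−Δz̄) = 0.9722
Denominator Σ(Δz_t−Δz̄)² = 64.8333
r_1(Δz) = 0.9722 / 64.8333 = 0.015

0.015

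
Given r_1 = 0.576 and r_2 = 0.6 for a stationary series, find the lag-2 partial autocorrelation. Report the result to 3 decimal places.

φ_{22} = (r_2 − r_1²) / (1 − r_1²)
r_1² = (0.576)² = 0.331776
Numerator = 0.6 − 0.3318 = 0.2682; denominator = 1 − 0.3318 = 0.6682
φ_{22} = 0.2682 / 0.6682 = 0.401

0.401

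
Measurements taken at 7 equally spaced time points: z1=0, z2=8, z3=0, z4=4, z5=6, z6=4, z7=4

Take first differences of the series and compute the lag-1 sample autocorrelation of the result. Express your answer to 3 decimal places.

First differences Δz: 8, -8, 4, 2, -2, 0
Mean of differences = 0.6667
Numerator Σ(Δz_t−Δz̄)(Δz_{t+1}−Δz̄) = -89.7778
Denominator Σ(Δz_t−Δz̄)² = 149.3333
r_1(Δz) = -89.7778 / 149.3333 = -0.601

-0.601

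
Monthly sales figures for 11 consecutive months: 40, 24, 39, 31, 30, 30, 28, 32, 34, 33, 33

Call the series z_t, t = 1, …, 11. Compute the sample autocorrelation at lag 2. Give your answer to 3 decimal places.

Mean z̄ = (40 + 24 + 39 + 31 + 30 + 30 + 28 + 32 + 34 + 33 + 33)/11 = 32.1818
Numerator Σ_{t=1}^{9}(z_t−z̄)(z_{t+2}−z̄) = 53.9339
Denominator Σ(z_t−z̄)² = 207.6364
r_2 = 53.9339 / 207.6364 = 0.260

0.260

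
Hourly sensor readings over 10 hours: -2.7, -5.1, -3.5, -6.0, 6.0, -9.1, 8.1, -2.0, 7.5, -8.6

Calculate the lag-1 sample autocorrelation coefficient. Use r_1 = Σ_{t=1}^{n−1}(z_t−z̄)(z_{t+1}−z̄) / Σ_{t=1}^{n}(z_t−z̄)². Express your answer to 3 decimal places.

Mean z̄ = (-2.7 − 5.1 − 3.5 − 6.0 + 6.0 − 9.1 + 8.1 − 2.0 + 7.5 − 8.6)/10 = -1.5400
Numerator Σ_{t=1}^{9}(z_t−z̄)(z_{t+1}−z̄) = -216.0756
Denominator Σ(z_t−z̄)² = 376.4640
r_1 = -216.0756 / 376.4640 = -0.574

-0.574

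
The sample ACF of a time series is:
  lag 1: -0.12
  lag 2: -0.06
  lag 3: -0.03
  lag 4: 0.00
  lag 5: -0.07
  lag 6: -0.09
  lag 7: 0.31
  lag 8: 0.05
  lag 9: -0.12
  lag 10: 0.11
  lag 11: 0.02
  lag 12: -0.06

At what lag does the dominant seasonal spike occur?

The largest autocorrelation is r_7 = 0.31; the remaining lags stay at or below 0.11.
The dominant spike at lag 7 indicates a seasonal period of 7.

7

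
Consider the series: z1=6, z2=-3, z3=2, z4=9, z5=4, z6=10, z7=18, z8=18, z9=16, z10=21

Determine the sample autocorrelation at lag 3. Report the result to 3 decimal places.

Mean z̄ = (6 − 3 + 2 + 9 + 4 + 10 + 18 + 18 + 16 + 21)/10 = 10.1000
Σ(z_t−z̄)(z_{t+3}−z̄) = (4.5100) + (79.9100) + (0.8100) + (-8.6900) + (-48.1900) + (-0.5900) + (86.1100) = 113.8700
Denominator Σ(z_t−z̄)² = 570.9000
r_3 = 113.8700 / 570.9000 = 0.199

0.199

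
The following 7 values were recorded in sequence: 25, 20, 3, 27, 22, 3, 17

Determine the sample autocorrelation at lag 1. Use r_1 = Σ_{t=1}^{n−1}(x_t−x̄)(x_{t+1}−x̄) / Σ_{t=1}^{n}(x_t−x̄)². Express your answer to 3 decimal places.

-0.307

Mean x̄ = (25 + 20 + 3 + 27 + 22 + 3 + 17)/7 = 16.7143
Deviations from mean: 8.2857, 3.2857, -13.7143, 10.2857, 5.2857, -13.7143, 0.2857
Σ(x_t−x̄)(x_{t+1}−x̄) = (27.2245) + (-45.0612) + (-141.0612) + (54.3673) + (-72.4898) + (-3.9184) = -180.9388
Denominator Σ(x_t−x̄)² = 589.4286
r_1 = -180.9388 / 589.4286 = -0.307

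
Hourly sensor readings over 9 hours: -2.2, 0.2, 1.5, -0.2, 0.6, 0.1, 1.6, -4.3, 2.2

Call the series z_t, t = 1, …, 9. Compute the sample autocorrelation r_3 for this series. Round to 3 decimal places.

Mean z̄ = (-2.2 + 0.2 + 1.5 − 0.2 + 0.6 + 0.1 + 1.6 − 4.3 + 2.2)/9 = -0.0556
Numerator Σ_{t=1}^{6}(z_t−z̄)(z_{t+3}−z̄) = -1.9515
Denominator Σ(z_t−z̄)² = 33.4022
r_3 = -1.9515 / 33.4022 = -0.058

-0.058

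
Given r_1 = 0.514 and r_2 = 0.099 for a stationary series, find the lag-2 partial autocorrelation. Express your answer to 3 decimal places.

-0.225

φ_{22} = (r_2 − r_1²) / (1 − r_1²)
r_1² = (0.514)² = 0.264196
Numerator = 0.099 − 0.2642 = -0.1652; denominator = 1 − 0.2642 = 0.7358
φ_{22} = -0.1652 / 0.7358 = -0.225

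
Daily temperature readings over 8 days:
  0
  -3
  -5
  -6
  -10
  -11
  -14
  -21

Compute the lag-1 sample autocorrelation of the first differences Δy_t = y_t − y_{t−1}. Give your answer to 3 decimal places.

-0.077

First differences Δy: -3, -2, -1, -4, -1, -3, -7
Mean of differences = -3.0000
Numerator Σ(Δy_t−Δȳ)(Δy_{t+1}−Δȳ) = -2.0000
Denominator Σ(Δy_t−Δȳ)² = 26.0000
r_1(Δy) = -2.0000 / 26.0000 = -0.077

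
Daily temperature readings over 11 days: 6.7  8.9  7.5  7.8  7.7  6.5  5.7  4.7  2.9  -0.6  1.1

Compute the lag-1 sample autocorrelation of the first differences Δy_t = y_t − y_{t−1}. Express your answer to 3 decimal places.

-0.204

First differences Δy: 2.2, -1.4, 0.3, -0.1, -1.2, -0.8, -1.0, -1.8, -3.5, 1.7
Mean of differences = -0.5600
Numerator Σ(Δy_t−Δȳ)(Δy_{t+1}−Δȳ) = -5.1336
Denominator Σ(Δy_t−Δȳ)² = 25.2240
r_1(Δy) = -5.1336 / 25.2240 = -0.204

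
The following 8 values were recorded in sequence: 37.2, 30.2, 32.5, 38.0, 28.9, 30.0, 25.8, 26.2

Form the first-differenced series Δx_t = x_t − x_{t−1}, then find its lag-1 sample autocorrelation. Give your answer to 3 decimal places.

First differences Δx: -7.0, 2.3, 5.5, -9.1, 1.1, -4.2, 0.4
Mean of differences = -1.5714
Numerator Σ(Δx_t−Δx̄)(Δx_{t+1}−Δx̄) = -79.1937
Denominator Σ(Δx_t−Δx̄)² = 169.0743
r_1(Δx) = -79.1937 / 169.0743 = -0.468

-0.468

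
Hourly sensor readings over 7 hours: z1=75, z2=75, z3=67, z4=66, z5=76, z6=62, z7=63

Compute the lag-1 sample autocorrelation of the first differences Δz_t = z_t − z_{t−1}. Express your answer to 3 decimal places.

First differences Δz: 0, -8, -1, 10, -14, 1
Mean of differences = -2.0000
Numerator Σ(Δz_t−Δz̄)(Δz_{t+1}−Δz̄) = -186.0000
Denominator Σ(Δz_t−Δz̄)² = 338.0000
r_1(Δz) = -186.0000 / 338.0000 = -0.550

-0.550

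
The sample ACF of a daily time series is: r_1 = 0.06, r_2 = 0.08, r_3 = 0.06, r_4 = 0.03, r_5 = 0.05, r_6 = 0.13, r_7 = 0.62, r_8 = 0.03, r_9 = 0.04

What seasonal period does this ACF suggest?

The largest autocorrelation is r_7 = 0.62; the remaining lags stay at or below 0.13.
The dominant spike at lag 7 indicates a seasonal period of 7.

7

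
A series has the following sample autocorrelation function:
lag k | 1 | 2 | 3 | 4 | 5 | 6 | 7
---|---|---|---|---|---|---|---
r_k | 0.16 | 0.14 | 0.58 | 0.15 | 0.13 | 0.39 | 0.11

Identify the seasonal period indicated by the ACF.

3

The largest autocorrelation is r_3 = 0.58, with a weaker echo at lag 6 (0.39); the remaining lags stay at or below 0.16.
The dominant spike at lag 3 indicates a seasonal period of 3.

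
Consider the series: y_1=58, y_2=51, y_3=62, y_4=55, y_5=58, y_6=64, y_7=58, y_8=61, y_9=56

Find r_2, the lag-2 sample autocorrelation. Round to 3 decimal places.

0.164

Mean ȳ = (58 + 51 + 62 + 55 + 58 + 64 + 58 + 61 + 56)/9 = 58.1111
Σ(y_t−ȳ)(y_{t+2}−ȳ) = (-0.4321) + (22.1235) + (-0.4321) + (-18.3210) + (0.0123) + (17.0123) + (0.2346) = 20.1975
Denominator Σ(y_t−ȳ)² = 122.8889
r_2 = 20.1975 / 122.8889 = 0.164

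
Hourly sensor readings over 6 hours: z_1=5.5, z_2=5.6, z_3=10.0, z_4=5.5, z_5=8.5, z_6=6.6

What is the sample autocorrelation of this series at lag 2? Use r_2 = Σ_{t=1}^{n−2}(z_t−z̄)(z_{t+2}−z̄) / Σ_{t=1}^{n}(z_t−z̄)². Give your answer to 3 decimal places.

Mean z̄ = (5.5 + 5.6 + 10.0 + 5.5 + 8.5 + 6.6)/6 = 6.9500
Deviations from mean: -1.4500, -1.3500, 3.0500, -1.4500, 1.5500, -0.3500
Numerator Σ_{t=1}^{4}(z_t−z̄)(z_{t+2}−z̄) = 2.7700
Denominator Σ(z_t−z̄)² = 17.8550
r_2 = 2.7700 / 17.8550 = 0.155

0.155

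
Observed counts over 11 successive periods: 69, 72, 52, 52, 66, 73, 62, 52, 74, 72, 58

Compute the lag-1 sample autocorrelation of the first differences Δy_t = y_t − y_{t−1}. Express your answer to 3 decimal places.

First differences Δy: 3, -20, 0, 14, 7, -11, -10, 22, -2, -14
Mean of differences = -1.1000
Numerator Σ(Δy_t−Δȳ)(Δy_{t+1}−Δȳ) = -166.2100
Denominator Σ(Δy_t−Δȳ)² = 1546.9000
r_1(Δy) = -166.2100 / 1546.9000 = -0.107

-0.107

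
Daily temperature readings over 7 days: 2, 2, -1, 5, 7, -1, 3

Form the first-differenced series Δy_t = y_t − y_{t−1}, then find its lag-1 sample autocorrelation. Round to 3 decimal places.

First differences Δy: 0, -3, 6, 2, -8, 4
Mean of differences = 0.1667
Numerator Σ(Δy_t−Δȳ)(Δy_{t+1}−Δȳ) = -53.5278
Denominator Σ(Δy_t−Δȳ)² = 128.8333
r_1(Δy) = -53.5278 / 128.8333 = -0.415

-0.415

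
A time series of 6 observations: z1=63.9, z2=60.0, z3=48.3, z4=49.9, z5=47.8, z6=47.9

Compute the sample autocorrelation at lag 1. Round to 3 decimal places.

Mean z̄ = (63.9 + 60.0 + 48.3 + 49.9 + 47.8 + 47.9)/6 = 52.9667
Deviations from mean: 10.9333, 7.0333, -4.6667, -3.0667, -5.1667, -5.0667
Σ(z_t−z̄)(z_{t+1}−z̄) = (76.8978) + (-32.8222) + (14.3111) + (15.8444) + (26.1778) = 100.4089
Denominator Σ(z_t−z̄)² = 252.5533
r_1 = 100.4089 / 252.5533 = 0.398

0.398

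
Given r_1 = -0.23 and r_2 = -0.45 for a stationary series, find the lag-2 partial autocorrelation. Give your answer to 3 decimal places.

φ_{22} = (r_2 − r_1²) / (1 − r_1²)
r_1² = (-0.23)² = 0.0529
Numerator = -0.45 − 0.0529 = -0.5029; denominator = 1 − 0.0529 = 0.9471
φ_{22} = -0.5029 / 0.9471 = -0.531

-0.531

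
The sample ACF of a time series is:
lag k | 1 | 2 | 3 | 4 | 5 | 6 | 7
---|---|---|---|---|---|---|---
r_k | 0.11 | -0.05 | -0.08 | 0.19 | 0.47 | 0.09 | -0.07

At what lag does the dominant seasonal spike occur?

The largest autocorrelation is r_5 = 0.47; the remaining lags stay at or below 0.19.
The dominant spike at lag 5 indicates a seasonal period of 5.

5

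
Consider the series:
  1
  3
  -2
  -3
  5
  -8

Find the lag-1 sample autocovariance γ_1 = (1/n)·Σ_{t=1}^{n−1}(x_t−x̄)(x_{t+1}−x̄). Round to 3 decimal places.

Mean x̄ = (1 + 3 − 2 − 3 + 5 − 8)/6 = -0.6667
Deviations: 1.6667, 3.6667, -1.3333, -2.3333, 5.6667, -7.3333
Σ_{t=1}^{5}(x_t−x̄)(x_{t+1}−x̄) = -50.4444
γ_1 = -50.4444 / 6 = -8.407

-8.407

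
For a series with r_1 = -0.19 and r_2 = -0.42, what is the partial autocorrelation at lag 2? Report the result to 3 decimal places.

-0.473

φ_{22} = (r_2 − r_1²) / (1 − r_1²)
r_1² = (-0.19)² = 0.0361
Numerator = -0.42 − 0.0361 = -0.4561; denominator = 1 − 0.0361 = 0.9639
φ_{22} = -0.4561 / 0.9639 = -0.473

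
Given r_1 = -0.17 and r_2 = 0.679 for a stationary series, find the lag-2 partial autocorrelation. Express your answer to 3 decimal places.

0.669

φ_{22} = (r_2 − r_1²) / (1 − r_1²)
r_1² = (-0.17)² = 0.0289
Numerator = 0.679 − 0.0289 = 0.6501; denominator = 1 − 0.0289 = 0.9711
φ_{22} = 0.6501 / 0.9711 = 0.669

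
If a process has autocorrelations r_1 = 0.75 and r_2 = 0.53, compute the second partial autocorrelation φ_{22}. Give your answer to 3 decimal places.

φ_{22} = (r_2 − r_1²) / (1 − r_1²)
r_1² = (0.75)² = 0.5625
Numerator = 0.53 − 0.5625 = -0.0325; denominator = 1 − 0.5625 = 0.4375
φ_{22} = -0.0325 / 0.4375 = -0.074

-0.074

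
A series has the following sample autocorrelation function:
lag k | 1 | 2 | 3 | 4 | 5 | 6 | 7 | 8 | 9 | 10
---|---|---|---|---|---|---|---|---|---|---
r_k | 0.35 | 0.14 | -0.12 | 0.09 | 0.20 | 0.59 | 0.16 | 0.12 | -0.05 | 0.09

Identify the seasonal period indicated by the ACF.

6

The largest autocorrelation is r_6 = 0.59; the remaining lags stay at or below 0.35. The elevated value at lag 1 (0.35), dropping to 0.14 at lag 2, reflects decaying short-term dependence rather than seasonality.
The dominant spike at lag 6 indicates a seasonal period of 6.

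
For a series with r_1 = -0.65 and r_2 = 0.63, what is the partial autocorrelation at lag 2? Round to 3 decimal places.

0.359

φ_{22} = (r_2 − r_1²) / (1 − r_1²)
r_1² = (-0.65)² = 0.4225
Numerator = 0.63 − 0.4225 = 0.2075; denominator = 1 − 0.4225 = 0.5775
φ_{22} = 0.2075 / 0.5775 = 0.359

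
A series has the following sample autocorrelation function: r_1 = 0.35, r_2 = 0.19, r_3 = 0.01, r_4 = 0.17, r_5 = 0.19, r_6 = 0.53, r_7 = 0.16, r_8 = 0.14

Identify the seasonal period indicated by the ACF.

The largest autocorrelation is r_6 = 0.53; the remaining lags stay at or below 0.35. The elevated value at lag 1 (0.35), dropping to 0.19 at lag 2, reflects decaying short-term dependence rather than seasonality.
The dominant spike at lag 6 indicates a seasonal period of 6.

6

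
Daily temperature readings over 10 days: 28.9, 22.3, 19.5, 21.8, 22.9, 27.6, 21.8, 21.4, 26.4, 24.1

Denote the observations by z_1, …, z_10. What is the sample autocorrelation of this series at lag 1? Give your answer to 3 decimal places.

-0.041

Mean z̄ = (28.9 + 22.3 + 19.5 + 21.8 + 22.9 + 27.6 + 21.8 + 21.4 + 26.4 + 24.1)/10 = 23.6700
Numerator Σ_{t=1}^{9}(z_t−z̄)(z_{t+1}−z̄) = -3.3679
Denominator Σ(z_t−z̄)² = 82.4410
r_1 = -3.3679 / 82.4410 = -0.041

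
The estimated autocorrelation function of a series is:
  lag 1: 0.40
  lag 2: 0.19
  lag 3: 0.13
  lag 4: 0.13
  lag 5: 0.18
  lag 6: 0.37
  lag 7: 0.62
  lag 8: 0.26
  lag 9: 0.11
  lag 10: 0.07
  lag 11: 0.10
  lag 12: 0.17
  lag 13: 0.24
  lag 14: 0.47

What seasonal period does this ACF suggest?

7

The largest autocorrelation is r_7 = 0.62, with a weaker echo at lag 14 (0.47); the remaining lags stay at or below 0.40. The elevated value at lag 1 (0.40), dropping to 0.19 at lag 2, reflects decaying short-term dependence rather than seasonality.
The dominant spike at lag 7 indicates a seasonal period of 7.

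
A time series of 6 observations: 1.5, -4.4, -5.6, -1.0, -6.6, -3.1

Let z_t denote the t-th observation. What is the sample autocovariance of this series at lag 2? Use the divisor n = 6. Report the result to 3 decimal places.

Mean z̄ = (1.5 − 4.4 − 5.6 − 1.0 − 6.6 − 3.1)/6 = -3.2000
Deviations: 4.7000, -1.2000, -2.4000, 2.2000, -3.4000, 0.1000
Σ_{t=1}^{4}(z_t−z̄)(z_{t+2}−z̄) = -5.5400
γ_2 = -5.5400 / 6 = -0.923

-0.923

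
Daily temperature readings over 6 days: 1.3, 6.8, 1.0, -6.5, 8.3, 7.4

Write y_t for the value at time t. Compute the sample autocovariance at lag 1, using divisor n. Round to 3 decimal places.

-3.662

Mean ȳ = (1.3 + 6.8 + 1.0 − 6.5 + 8.3 + 7.4)/6 = 3.0500
Deviations: -1.7500, 3.7500, -2.0500, -9.5500, 5.2500, 4.3500
Σ_{t=1}^{5}(y_t−ȳ)(y_{t+1}−ȳ) = -21.9725
γ_1 = -21.9725 / 6 = -3.662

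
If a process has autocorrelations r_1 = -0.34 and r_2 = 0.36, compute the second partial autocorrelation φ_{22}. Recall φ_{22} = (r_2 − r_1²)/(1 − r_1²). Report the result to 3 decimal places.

0.276

φ_{22} = (r_2 − r_1²) / (1 − r_1²)
r_1² = (-0.34)² = 0.1156
Numerator = 0.36 − 0.1156 = 0.2444; denominator = 1 − 0.1156 = 0.8844
φ_{22} = 0.2444 / 0.8844 = 0.276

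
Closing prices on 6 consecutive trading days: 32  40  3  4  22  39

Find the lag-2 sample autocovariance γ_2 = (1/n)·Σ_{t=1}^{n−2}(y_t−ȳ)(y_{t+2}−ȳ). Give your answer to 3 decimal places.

Mean ȳ = (32 + 40 + 3 + 4 + 22 + 39)/6 = 23.3333
Deviations: 8.6667, 16.6667, -20.3333, -19.3333, -1.3333, 15.6667
Σ_{t=1}^{4}(y_t−ȳ)(y_{t+2}−ȳ) = -774.2222
γ_2 = -774.2222 / 6 = -129.037

-129.037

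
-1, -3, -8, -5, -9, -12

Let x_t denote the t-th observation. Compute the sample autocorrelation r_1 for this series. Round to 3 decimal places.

0.259

Mean x̄ = (-1 − 3 − 8 − 5 − 9 − 12)/6 = -6.3333
Σ(x_t−x̄)(x_{t+1}−x̄) = (17.7778) + (-5.5556) + (-2.2222) + (-3.5556) + (15.1111) = 21.5556
Denominator Σ(x_t−x̄)² = 83.3333
r_1 = 21.5556 / 83.3333 = 0.259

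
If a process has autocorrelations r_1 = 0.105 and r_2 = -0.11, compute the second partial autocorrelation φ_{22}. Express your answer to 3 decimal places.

φ_{22} = (r_2 − r_1²) / (1 − r_1²)
r_1² = (0.105)² = 0.011025
Numerator = -0.11 − 0.0110 = -0.1210; denominator = 1 − 0.0110 = 0.9890
φ_{22} = -0.1210 / 0.9890 = -0.122

-0.122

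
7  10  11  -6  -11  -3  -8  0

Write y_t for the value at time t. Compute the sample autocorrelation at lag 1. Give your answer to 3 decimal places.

Mean ȳ = (7 + 10 + 11 − 6 − 11 − 3 − 8 + 0)/8 = 0.0000
Deviations from mean: 7.0000, 10.0000, 11.0000, -6.0000, -11.0000, -3.0000, -8.0000, 0.0000
Numerator Σ_{t=1}^{7}(y_t−ȳ)(y_{t+1}−ȳ) = 237.0000
Denominator Σ(y_t−ȳ)² = 500.0000
r_1 = 237.0000 / 500.0000 = 0.474

0.474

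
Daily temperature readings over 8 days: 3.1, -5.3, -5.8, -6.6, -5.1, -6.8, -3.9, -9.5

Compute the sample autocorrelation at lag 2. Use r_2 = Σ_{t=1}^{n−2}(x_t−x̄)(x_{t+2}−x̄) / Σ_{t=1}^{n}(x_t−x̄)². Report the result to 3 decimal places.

0.053

Mean x̄ = (3.1 − 5.3 − 5.8 − 6.6 − 5.1 − 6.8 − 3.9 − 9.5)/8 = -4.9875
Deviations from mean: 8.0875, -0.3125, -0.8125, -1.6125, -0.1125, -1.8125, 1.0875, -4.5125
Σ(x_t−x̄)(x_{t+2}−x̄) = (-6.5711) + (0.5039) + (0.0914) + (2.9227) + (-0.1223) + (8.1789) = 5.0034
Denominator Σ(x_t−x̄)² = 93.6088
r_2 = 5.0034 / 93.6088 = 0.053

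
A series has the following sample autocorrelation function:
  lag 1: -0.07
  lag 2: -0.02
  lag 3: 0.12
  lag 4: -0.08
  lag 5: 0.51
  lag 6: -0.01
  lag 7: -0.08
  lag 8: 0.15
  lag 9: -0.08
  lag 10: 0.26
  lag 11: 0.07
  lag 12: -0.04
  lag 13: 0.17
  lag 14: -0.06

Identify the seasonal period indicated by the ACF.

The largest autocorrelation is r_5 = 0.51, with a weaker echo at lag 10 (0.26); the remaining lags stay at or below 0.17.
The dominant spike at lag 5 indicates a seasonal period of 5.

5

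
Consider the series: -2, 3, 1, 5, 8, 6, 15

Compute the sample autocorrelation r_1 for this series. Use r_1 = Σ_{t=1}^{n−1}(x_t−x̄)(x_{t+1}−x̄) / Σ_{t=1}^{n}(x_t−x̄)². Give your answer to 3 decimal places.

Mean x̄ = (-2 + 3 + 1 + 5 + 8 + 6 + 15)/7 = 5.1429
Deviations from mean: -7.1429, -2.1429, -4.1429, -0.1429, 2.8571, 0.8571, 9.8571
Σ(x_t−x̄)(x_{t+1}−x̄) = (15.3061) + (8.8776) + (0.5918) + (-0.4082) + (2.4490) + (8.4490) = 35.2653
Denominator Σ(x_t−x̄)² = 178.8571
r_1 = 35.2653 / 178.8571 = 0.197

0.197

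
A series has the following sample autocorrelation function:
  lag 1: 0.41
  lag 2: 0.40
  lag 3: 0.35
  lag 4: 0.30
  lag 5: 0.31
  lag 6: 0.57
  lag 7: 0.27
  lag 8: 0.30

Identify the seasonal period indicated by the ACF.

The largest autocorrelation is r_6 = 0.57; the remaining lags stay at or below 0.41. The elevated value at lag 1 (0.41), dropping to 0.40 at lag 2, reflects decaying short-term dependence rather than seasonality.
The dominant spike at lag 6 indicates a seasonal period of 6.

6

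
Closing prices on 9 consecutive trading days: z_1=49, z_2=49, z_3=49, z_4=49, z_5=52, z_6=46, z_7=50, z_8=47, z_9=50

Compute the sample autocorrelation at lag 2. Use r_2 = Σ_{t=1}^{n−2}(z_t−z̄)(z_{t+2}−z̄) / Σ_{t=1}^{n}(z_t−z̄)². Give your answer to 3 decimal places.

0.417

Mean z̄ = (49 + 49 + 49 + 49 + 52 + 46 + 50 + 47 + 50)/9 = 49.0000
Σ(z_t−z̄)(z_{t+2}−z̄) = (0.0000) + (0.0000) + (0.0000) + (0.0000) + (3.0000) + (6.0000) + (1.0000) = 10.0000
Denominator Σ(z_t−z̄)² = 24.0000
r_2 = 10.0000 / 24.0000 = 0.417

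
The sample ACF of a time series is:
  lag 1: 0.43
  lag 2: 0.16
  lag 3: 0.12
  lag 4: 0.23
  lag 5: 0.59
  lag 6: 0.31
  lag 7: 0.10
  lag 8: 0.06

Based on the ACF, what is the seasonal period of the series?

5

The largest autocorrelation is r_5 = 0.59; the remaining lags stay at or below 0.43. The elevated value at lag 1 (0.43), dropping to 0.16 at lag 2, reflects decaying short-term dependence rather than seasonality.
The dominant spike at lag 5 indicates a seasonal period of 5.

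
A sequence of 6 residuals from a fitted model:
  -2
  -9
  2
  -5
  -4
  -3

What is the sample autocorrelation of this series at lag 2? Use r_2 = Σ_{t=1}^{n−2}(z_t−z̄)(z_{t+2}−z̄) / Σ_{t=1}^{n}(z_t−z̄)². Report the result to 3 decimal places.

0.198

Mean z̄ = (-2 − 9 + 2 − 5 − 4 − 3)/6 = -3.5000
Σ(z_t−z̄)(z_{t+2}−z̄) = (8.2500) + (8.2500) + (-2.7500) + (-0.7500) = 13.0000
Denominator Σ(z_t−z̄)² = 65.5000
r_2 = 13.0000 / 65.5000 = 0.198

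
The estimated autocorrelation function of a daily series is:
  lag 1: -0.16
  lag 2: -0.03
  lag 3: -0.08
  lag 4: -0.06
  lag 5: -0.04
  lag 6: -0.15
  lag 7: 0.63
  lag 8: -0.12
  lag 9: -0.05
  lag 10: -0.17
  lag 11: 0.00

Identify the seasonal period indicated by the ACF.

7

The largest autocorrelation is r_7 = 0.63; the remaining lags stay at or below 0.00.
The dominant spike at lag 7 indicates a seasonal period of 7.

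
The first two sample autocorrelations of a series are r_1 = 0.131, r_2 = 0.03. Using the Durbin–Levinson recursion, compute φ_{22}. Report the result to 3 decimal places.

0.013

φ_{22} = (r_2 − r_1²) / (1 − r_1²)
r_1² = (0.131)² = 0.017161
Numerator = 0.03 − 0.0172 = 0.0128; denominator = 1 − 0.0172 = 0.9828
φ_{22} = 0.0128 / 0.9828 = 0.013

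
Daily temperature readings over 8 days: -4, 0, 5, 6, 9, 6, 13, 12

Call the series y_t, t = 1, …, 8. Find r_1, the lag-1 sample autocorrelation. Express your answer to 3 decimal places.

0.469

Mean ȳ = (-4 + 0 + 5 + 6 + 9 + 6 + 13 + 12)/8 = 5.8750
Deviations from mean: -9.8750, -5.8750, -0.8750, 0.1250, 3.1250, 0.1250, 7.1250, 6.1250
Σ(y_t−ȳ)(y_{t+1}−ȳ) = (58.0156) + (5.1406) + (-0.1094) + (0.3906) + (0.3906) + (0.8906) + (43.6406) = 108.3594
Denominator Σ(y_t−ȳ)² = 230.8750
r_1 = 108.3594 / 230.8750 = 0.469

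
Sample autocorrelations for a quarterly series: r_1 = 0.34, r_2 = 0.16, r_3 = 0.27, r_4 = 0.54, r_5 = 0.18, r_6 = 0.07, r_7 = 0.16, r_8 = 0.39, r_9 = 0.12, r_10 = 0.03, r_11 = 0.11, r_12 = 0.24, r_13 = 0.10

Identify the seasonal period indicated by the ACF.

4

The largest autocorrelation is r_4 = 0.54, with a weaker echo at lag 8 (0.39); the remaining lags stay at or below 0.34. The elevated value at lag 1 (0.34), dropping to 0.16 at lag 2, reflects decaying short-term dependence rather than seasonality.
The dominant spike at lag 4 indicates a seasonal period of 4.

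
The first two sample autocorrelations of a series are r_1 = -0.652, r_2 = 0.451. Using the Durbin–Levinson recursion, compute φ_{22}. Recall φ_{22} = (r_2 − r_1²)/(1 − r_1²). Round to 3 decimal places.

0.045

φ_{22} = (r_2 − r_1²) / (1 − r_1²)
r_1² = (-0.652)² = 0.425104
Numerator = 0.451 − 0.4251 = 0.0259; denominator = 1 − 0.4251 = 0.5749
φ_{22} = 0.0259 / 0.5749 = 0.045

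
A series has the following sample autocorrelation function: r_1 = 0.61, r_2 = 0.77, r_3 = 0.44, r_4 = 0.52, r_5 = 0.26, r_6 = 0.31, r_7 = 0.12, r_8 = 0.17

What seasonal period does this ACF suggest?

The largest autocorrelation is r_2 = 0.77; the remaining lags stay at or below 0.61.
The dominant spike at lag 2 indicates a seasonal period of 2.

2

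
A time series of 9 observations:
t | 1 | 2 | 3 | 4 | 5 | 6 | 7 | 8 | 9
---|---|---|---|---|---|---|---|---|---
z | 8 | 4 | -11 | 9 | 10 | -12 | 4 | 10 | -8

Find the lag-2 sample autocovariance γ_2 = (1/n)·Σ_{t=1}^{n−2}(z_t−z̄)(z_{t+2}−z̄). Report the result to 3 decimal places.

Mean z̄ = (8 + 4 − 11 + 9 + 10 − 12 + 4 + 10 − 8)/9 = 1.5556
Σ_{t=1}^{7}(z_t−z̄)(z_{t+2}−z̄) = -386.8395
γ_2 = -386.8395 / 9 = -42.982

-42.982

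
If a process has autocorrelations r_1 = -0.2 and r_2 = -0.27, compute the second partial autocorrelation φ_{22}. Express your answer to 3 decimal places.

-0.323

φ_{22} = (r_2 − r_1²) / (1 − r_1²)
r_1² = (-0.2)² = 0.04
Numerator = -0.27 − 0.0400 = -0.3100; denominator = 1 − 0.0400 = 0.9600
φ_{22} = -0.3100 / 0.9600 = -0.323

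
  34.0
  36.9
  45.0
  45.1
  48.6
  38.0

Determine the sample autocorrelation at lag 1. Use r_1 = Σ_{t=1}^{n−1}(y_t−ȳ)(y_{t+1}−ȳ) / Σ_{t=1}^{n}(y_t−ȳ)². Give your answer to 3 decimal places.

0.205

Mean ȳ = (34.0 + 36.9 + 45.0 + 45.1 + 48.6 + 38.0)/6 = 41.2667
Deviations from mean: -7.2667, -4.3667, 3.7333, 3.8333, 7.3333, -3.2667
Σ(y_t−ȳ)(y_{t+1}−ȳ) = (31.7311) + (-16.3022) + (14.3111) + (28.1111) + (-23.9556) = 33.8956
Denominator Σ(y_t−ȳ)² = 164.9533
r_1 = 33.8956 / 164.9533 = 0.205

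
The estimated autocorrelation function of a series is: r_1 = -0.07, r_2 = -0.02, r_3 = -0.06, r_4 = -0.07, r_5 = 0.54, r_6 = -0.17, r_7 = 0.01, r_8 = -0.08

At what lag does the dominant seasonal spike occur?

The largest autocorrelation is r_5 = 0.54; the remaining lags stay at or below 0.01.
The dominant spike at lag 5 indicates a seasonal period of 5.

5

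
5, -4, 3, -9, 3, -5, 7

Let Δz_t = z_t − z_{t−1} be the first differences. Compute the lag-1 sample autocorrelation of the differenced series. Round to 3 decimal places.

-0.772

First differences Δz: -9, 7, -12, 12, -8, 12
Mean of differences = 0.3333
Numerator Σ(Δz_t−Δz̄)(Δz_{t+1}−Δz̄) = -482.7778
Denominator Σ(Δz_t−Δz̄)² = 625.3333
r_1(Δz) = -482.7778 / 625.3333 = -0.772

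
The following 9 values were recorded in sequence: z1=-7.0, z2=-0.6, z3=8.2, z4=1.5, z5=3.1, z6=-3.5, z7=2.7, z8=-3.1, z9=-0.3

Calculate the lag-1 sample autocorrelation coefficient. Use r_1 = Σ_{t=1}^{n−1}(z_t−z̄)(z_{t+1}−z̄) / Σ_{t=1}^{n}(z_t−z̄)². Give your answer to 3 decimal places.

-0.079

Mean z̄ = (-7.0 − 0.6 + 8.2 + 1.5 + 3.1 − 3.5 + 2.7 − 3.1 − 0.3)/9 = 0.1111
Numerator Σ_{t=1}^{8}(z_t−z̄)(z_{t+1}−z̄) = -12.4446
Denominator Σ(z_t−z̄)² = 157.5889
r_1 = -12.4446 / 157.5889 = -0.079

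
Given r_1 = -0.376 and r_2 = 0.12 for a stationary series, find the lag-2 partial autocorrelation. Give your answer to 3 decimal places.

φ_{22} = (r_2 − r_1²) / (1 − r_1²)
r_1² = (-0.376)² = 0.141376
Numerator = 0.12 − 0.1414 = -0.0214; denominator = 1 − 0.1414 = 0.8586
φ_{22} = -0.0214 / 0.8586 = -0.025

-0.025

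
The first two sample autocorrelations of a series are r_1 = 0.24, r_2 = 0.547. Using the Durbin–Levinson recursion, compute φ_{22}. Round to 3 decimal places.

φ_{22} = (r_2 − r_1²) / (1 − r_1²)
r_1² = (0.24)² = 0.0576
Numerator = 0.547 − 0.0576 = 0.4894; denominator = 1 − 0.0576 = 0.9424
φ_{22} = 0.4894 / 0.9424 = 0.519

0.519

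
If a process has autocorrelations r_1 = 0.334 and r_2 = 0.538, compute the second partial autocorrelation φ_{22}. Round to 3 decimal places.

0.480

φ_{22} = (r_2 − r_1²) / (1 − r_1²)
r_1² = (0.334)² = 0.111556
Numerator = 0.538 − 0.1116 = 0.4264; denominator = 1 − 0.1116 = 0.8884
φ_{22} = 0.4264 / 0.8884 = 0.480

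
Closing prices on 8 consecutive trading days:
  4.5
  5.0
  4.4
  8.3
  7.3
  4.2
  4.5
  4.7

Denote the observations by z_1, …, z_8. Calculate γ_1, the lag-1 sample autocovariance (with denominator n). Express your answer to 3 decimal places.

Mean z̄ = (4.5 + 5.0 + 4.4 + 8.3 + 7.3 + 4.2 + 4.5 + 4.7)/8 = 5.3625
Deviations: -0.8625, -0.3625, -0.9625, 2.9375, 1.9375, -1.1625, -0.8625, -0.6625
Σ_{t=1}^{7}(z_t−z̄)(z_{t+1}−z̄) = 2.8473
γ_1 = 2.8473 / 8 = 0.356

0.356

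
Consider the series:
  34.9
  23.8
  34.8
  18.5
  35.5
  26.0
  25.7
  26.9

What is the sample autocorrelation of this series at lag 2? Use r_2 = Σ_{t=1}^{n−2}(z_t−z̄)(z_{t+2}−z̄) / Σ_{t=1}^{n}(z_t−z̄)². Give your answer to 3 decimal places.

0.526

Mean z̄ = (34.9 + 23.8 + 34.8 + 18.5 + 35.5 + 26.0 + 25.7 + 26.9)/8 = 28.2625
Deviations from mean: 6.6375, -4.4625, 6.5375, -9.7625, 7.2375, -2.2625, -2.5625, -1.3625
Numerator Σ_{t=1}^{6}(z_t−z̄)(z_{t+2}−z̄) = 140.8972
Denominator Σ(z_t−z̄)² = 267.9388
r_2 = 140.8972 / 267.9388 = 0.526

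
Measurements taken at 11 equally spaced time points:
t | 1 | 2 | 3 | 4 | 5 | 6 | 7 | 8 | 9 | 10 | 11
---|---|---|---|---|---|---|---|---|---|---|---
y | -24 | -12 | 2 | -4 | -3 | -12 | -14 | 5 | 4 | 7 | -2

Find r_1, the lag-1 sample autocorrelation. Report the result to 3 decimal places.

Mean ȳ = (-24 − 12 + 2 − 4 − 3 − 12 − 14 + 5 + 4 + 7 − 2)/11 = -4.8182
Numerator Σ_{t=1}^{10}(y_t−ȳ)(y_{t+1}−ȳ) = 282.6942
Denominator Σ(y_t−ȳ)² = 927.6364
r_1 = 282.6942 / 927.6364 = 0.305

0.305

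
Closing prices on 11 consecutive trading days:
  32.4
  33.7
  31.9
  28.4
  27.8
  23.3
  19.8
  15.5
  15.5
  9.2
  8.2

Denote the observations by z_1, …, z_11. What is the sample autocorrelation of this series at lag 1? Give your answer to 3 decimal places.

0.762

Mean z̄ = (32.4 + 33.7 + 31.9 + 28.4 + 27.8 + 23.3 + 19.8 + 15.5 + 15.5 + 9.2 + 8.2)/11 = 22.3364
Numerator Σ_{t=1}^{10}(z_t−z̄)(z_{t+1}−z̄) = 656.5587
Denominator Σ(z_t−z̄)² = 861.7255
r_1 = 656.5587 / 861.7255 = 0.762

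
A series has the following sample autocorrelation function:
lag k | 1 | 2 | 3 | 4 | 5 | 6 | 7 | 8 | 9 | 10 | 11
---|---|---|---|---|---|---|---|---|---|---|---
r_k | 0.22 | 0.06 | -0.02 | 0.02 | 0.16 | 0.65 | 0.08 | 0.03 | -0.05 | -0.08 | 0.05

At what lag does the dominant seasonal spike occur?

The largest autocorrelation is r_6 = 0.65; the remaining lags stay at or below 0.22. The elevated value at lag 1 (0.22), dropping to 0.06 at lag 2, reflects decaying short-term dependence rather than seasonality.
The dominant spike at lag 6 indicates a seasonal period of 6.

6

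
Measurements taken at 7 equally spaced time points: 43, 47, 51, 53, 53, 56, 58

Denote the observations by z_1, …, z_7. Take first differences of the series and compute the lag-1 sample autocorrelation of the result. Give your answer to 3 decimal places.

First differences Δz: 4, 4, 2, 0, 3, 2
Mean of differences = 2.5000
Numerator Σ(Δz_t−Δz̄)(Δz_{t+1}−Δz̄) = 1.2500
Denominator Σ(Δz_t−Δz̄)² = 11.5000
r_1(Δz) = 1.2500 / 11.5000 = 0.109

0.109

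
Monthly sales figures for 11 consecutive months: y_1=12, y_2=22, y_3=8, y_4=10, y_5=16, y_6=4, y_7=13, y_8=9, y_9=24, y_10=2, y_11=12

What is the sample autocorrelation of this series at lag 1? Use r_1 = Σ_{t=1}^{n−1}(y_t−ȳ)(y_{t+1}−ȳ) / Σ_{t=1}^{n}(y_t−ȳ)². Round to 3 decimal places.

Mean ȳ = (12 + 22 + 8 + 10 + 16 + 4 + 13 + 9 + 24 + 2 + 12)/11 = 12.0000
Numerator Σ_{t=1}^{10}(y_t−ȳ)(y_{t+1}−ȳ) = -239.0000
Denominator Σ(y_t−ȳ)² = 454.0000
r_1 = -239.0000 / 454.0000 = -0.526

-0.526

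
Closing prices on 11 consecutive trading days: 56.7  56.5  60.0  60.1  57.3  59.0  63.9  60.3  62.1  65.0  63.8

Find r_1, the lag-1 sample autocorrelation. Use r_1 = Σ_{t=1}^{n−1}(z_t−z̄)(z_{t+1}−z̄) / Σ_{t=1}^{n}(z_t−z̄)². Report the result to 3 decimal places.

0.445

Mean z̄ = (56.7 + 56.5 + 60.0 + 60.1 + 57.3 + 59.0 + 63.9 + 60.3 + 62.1 + 65.0 + 63.8)/11 = 60.4273
Numerator Σ_{t=1}^{10}(z_t−z̄)(z_{t+1}−z̄) = 39.4029
Denominator Σ(z_t−z̄)² = 88.5818
r_1 = 39.4029 / 88.5818 = 0.445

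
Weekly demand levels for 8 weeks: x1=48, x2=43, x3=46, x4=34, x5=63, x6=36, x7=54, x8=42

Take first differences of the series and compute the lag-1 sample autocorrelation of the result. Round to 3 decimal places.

-0.848

First differences Δx: -5, 3, -12, 29, -27, 18, -12
Mean of differences = -0.8571
Numerator Σ(Δx_t−Δx̄)(Δx_{t+1}−Δx̄) = -1875.3061
Denominator Σ(Δx_t−Δx̄)² = 2210.8571
r_1(Δx) = -1875.3061 / 2210.8571 = -0.848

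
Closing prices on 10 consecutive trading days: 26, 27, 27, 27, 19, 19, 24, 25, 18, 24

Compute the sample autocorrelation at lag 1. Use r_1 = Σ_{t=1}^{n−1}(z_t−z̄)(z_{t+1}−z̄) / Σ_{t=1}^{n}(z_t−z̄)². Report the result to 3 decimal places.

0.219

Mean z̄ = (26 + 27 + 27 + 27 + 19 + 19 + 24 + 25 + 18 + 24)/10 = 23.6000
Numerator Σ_{t=1}^{9}(z_t−z̄)(z_{t+1}−z̄) = 25.4400
Denominator Σ(z_t−z̄)² = 116.4000
r_1 = 25.4400 / 116.4000 = 0.219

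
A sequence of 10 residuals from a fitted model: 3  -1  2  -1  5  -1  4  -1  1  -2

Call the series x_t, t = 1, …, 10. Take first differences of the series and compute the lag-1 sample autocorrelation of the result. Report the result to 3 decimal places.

-0.874

First differences Δx: -4, 3, -3, 6, -6, 5, -5, 2, -3
Mean of differences = -0.5556
Numerator Σ(Δx_t−Δx̄)(Δx_{t+1}−Δx̄) = -145.1975
Denominator Σ(Δx_t−Δx̄)² = 166.2222
r_1(Δx) = -145.1975 / 166.2222 = -0.874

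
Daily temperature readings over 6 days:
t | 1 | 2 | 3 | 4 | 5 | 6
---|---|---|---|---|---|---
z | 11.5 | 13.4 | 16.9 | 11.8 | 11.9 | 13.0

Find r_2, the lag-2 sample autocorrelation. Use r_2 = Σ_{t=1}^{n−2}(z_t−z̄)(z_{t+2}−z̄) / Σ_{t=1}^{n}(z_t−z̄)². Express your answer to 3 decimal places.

Mean z̄ = (11.5 + 13.4 + 16.9 + 11.8 + 11.9 + 13.0)/6 = 13.0833
Deviations from mean: -1.5833, 0.3167, 3.8167, -1.2833, -1.1833, -0.0833
Numerator Σ_{t=1}^{4}(z_t−z̄)(z_{t+2}−z̄) = -10.8589
Denominator Σ(z_t−z̄)² = 20.2283
r_2 = -10.8589 / 20.2283 = -0.537

-0.537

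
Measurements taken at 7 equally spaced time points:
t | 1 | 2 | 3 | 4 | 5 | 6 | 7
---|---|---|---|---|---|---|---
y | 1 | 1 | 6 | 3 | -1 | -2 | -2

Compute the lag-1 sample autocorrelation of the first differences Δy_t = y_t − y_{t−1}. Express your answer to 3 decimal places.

-0.015

First differences Δy: 0, 5, -3, -4, -1, 0
Mean of differences = -0.5000
Numerator Σ(Δy_t−Δȳ)(Δy_{t+1}−Δȳ) = -0.7500
Denominator Σ(Δy_t−Δȳ)² = 49.5000
r_1(Δy) = -0.7500 / 49.5000 = -0.015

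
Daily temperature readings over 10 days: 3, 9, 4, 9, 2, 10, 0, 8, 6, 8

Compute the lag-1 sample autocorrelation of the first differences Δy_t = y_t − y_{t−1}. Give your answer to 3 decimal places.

-0.882

First differences Δy: 6, -5, 5, -7, 8, -10, 8, -2, 2
Mean of differences = 0.5556
Numerator Σ(Δy_t−Δȳ)(Δy_{t+1}−Δȳ) = -324.6420
Denominator Σ(Δy_t−Δȳ)² = 368.2222
r_1(Δy) = -324.6420 / 368.2222 = -0.882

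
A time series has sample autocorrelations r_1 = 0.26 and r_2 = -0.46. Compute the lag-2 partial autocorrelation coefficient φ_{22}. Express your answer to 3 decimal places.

-0.566

φ_{22} = (r_2 − r_1²) / (1 − r_1²)
r_1² = (0.26)² = 0.0676
Numerator = -0.46 − 0.0676 = -0.5276; denominator = 1 − 0.0676 = 0.9324
φ_{22} = -0.5276 / 0.9324 = -0.566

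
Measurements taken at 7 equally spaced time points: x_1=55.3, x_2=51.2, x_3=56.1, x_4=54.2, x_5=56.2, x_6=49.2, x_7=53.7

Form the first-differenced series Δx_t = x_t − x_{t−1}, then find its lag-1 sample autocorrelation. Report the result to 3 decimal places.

-0.676

First differences Δx: -4.1, 4.9, -1.9, 2.0, -7.0, 4.5
Mean of differences = -0.2667
Numerator Σ(Δx_t−Δx̄)(Δx_{t+1}−Δx̄) = -79.3044
Denominator Σ(Δx_t−Δx̄)² = 117.2533
r_1(Δx) = -79.3044 / 117.2533 = -0.676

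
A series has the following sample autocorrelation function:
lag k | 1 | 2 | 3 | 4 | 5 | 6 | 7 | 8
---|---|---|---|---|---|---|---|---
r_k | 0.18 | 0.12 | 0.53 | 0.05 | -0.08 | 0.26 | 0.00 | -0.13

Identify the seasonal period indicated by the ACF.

3

The largest autocorrelation is r_3 = 0.53, with a weaker echo at lag 6 (0.26); the remaining lags stay at or below 0.18.
The dominant spike at lag 3 indicates a seasonal period of 3.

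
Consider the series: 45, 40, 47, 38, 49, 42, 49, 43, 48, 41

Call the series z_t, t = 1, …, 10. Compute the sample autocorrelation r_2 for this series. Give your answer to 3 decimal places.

Mean z̄ = (45 + 40 + 47 + 38 + 49 + 42 + 49 + 43 + 48 + 41)/10 = 44.2000
Numerator Σ_{t=1}^{8}(z_t−z̄)(z_{t+2}−z̄) = 103.1200
Denominator Σ(z_t−z̄)² = 141.6000
r_2 = 103.1200 / 141.6000 = 0.728

0.728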